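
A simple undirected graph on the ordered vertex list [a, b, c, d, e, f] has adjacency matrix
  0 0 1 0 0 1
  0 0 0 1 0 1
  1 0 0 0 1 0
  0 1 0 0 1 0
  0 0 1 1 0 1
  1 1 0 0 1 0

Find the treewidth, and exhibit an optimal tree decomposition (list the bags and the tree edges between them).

Treewidth 2.
One such decomposition:
Bags: B1 = {a, c, e}  B2 = {a, e, f}  B3 = {d, e, f}  B4 = {b, d, f}
Tree: B1–B2, B2–B3, B3–B4

Every bag has size at most 3, so the width is 3 − 1 = 2 and tw(G) ≤ 2. The edges c–a–f–e–c form a cycle, so G is not a tree and its treewidth is at least 2. Combining the bounds, tw(G) = 2.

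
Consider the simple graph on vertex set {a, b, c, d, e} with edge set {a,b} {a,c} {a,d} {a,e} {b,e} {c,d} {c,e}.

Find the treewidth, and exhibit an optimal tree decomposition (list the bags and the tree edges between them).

Each bag holds 3 vertices, so the decomposition has width 2, which upper-bounds the treewidth. For the lower bound, the 3 vertices {a, c, d} are pairwise adjacent, and any tree decomposition puts a clique entirely inside one bag — forcing width ≥ 2. Hence tw(G) = 2 exactly.

Treewidth 2.
One optimal decomposition is:
Bags: B1 = {a, c, e}  B2 = {a, b, e}  B3 = {a, c, d}
Tree: B1–B2, B1–B3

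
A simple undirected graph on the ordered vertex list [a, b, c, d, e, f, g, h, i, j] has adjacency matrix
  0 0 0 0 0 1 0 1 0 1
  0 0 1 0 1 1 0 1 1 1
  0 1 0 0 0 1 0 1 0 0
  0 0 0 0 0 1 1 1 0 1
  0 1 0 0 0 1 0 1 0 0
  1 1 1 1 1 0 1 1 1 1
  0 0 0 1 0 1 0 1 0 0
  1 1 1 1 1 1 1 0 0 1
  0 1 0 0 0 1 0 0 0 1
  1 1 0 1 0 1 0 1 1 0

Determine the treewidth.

3

A width-3 tree decomposition is:
Bags: B1 = {d, f, g, h}  B2 = {d, f, h, j}  B3 = {b, f, h, j}  B4 = {a, f, h, j}  B5 = {b, e, f, h}  B6 = {b, f, i, j}  B7 = {b, c, f, h}
Tree: B1–B2, B2–B3, B3–B4, B3–B5, B3–B6, B5–B7
The largest bag has 4 vertices, giving width 3; this decomposition certifies tw(G) ≤ 3. On the other hand G contains the 4-clique {d, f, g, h}. A clique must lie in a single bag of any decomposition, so no decomposition can have width below 3. The upper and lower bounds meet at 3, so that is the treewidth.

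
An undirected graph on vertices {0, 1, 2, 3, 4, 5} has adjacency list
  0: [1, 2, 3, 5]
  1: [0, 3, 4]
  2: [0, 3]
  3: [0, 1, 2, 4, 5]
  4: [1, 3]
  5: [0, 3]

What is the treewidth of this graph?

A width-2 tree decomposition is:
Bags: B1 = {1, 3, 4}  B2 = {0, 1, 3}  B3 = {0, 3, 5}  B4 = {0, 2, 3}
Tree: B1–B2, B2–B3, B3–B4
Every bag has size at most 3, so the width is 3 − 1 = 2 and tw(G) ≤ 2. For the lower bound, the 3 vertices {0, 1, 3} are pairwise adjacent, and any tree decomposition puts a clique entirely inside one bag — forcing width ≥ 2. Therefore the treewidth is 2.

2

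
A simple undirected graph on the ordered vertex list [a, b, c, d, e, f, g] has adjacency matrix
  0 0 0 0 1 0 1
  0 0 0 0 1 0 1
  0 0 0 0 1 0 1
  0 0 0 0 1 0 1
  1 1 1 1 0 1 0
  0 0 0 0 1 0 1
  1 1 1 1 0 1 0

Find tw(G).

A width-2 tree decomposition is:
Bags: B1 = {c, e, g}  B2 = {a, e, g}  B3 = {b, e, g}  B4 = {e, f, g}  B5 = {d, e, g}
Tree: B1–B2, B2–B3, B3–B4, B4–B5
Every bag has size at most 3, so the width is 3 − 1 = 2 and tw(G) ≤ 2. For the lower bound, G contains the cycle e–c–g–a–e, so G is not a forest; only forests have treewidth ≤ 1, hence tw(G) ≥ 2. Combining the bounds, tw(G) = 2.

2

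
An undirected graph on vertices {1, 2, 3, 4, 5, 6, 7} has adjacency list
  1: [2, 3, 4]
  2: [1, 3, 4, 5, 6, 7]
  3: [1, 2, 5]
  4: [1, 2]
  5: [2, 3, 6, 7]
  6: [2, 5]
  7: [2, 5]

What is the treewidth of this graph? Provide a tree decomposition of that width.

Treewidth 2.
One optimal decomposition is:
Bags: B1 = {2, 3, 5}  B2 = {1, 2, 3}  B3 = {1, 2, 4}  B4 = {2, 5, 7}  B5 = {2, 5, 6}
Tree: B1–B2, B2–B3, B1–B4, B4–B5

Each bag holds 3 vertices, so the decomposition has width 2, which upper-bounds the treewidth. For the lower bound, the 3 vertices {1, 2, 3} are pairwise adjacent, and any tree decomposition puts a clique entirely inside one bag — forcing width ≥ 2. Combining the bounds, tw(G) = 2.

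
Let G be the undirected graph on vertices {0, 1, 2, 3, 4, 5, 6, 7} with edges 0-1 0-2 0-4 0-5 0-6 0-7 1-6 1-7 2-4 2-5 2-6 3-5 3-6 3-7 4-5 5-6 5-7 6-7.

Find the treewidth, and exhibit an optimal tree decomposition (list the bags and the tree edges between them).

Treewidth 3.
Bags: B1 = {0, 2, 5, 6}  B2 = {0, 5, 6, 7}  B3 = {0, 1, 6, 7}  B4 = {0, 2, 4, 5}  B5 = {3, 5, 6, 7}
Tree: B1–B2, B2–B3, B1–B4, B2–B5

Each bag holds 4 vertices, so the decomposition has width 3, which upper-bounds the treewidth. On the other hand G contains the 4-clique {0, 1, 6, 7}. A clique must lie in a single bag of any decomposition, so no decomposition can have width below 3. Hence tw(G) = 3 exactly.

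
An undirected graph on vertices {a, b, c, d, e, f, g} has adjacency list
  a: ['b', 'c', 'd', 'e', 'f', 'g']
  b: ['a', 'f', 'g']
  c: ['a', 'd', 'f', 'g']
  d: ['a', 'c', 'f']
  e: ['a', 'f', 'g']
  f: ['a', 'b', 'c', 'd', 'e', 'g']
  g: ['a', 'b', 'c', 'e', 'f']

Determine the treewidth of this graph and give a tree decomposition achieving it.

The largest bag has 4 vertices, giving width 3; this decomposition certifies tw(G) ≤ 3. For the lower bound, the 4 vertices {a, c, d, f} are pairwise adjacent, and any tree decomposition puts a clique entirely inside one bag — forcing width ≥ 3. Combining the bounds, tw(G) = 3.

Treewidth 3.
One such decomposition:
Bags: B1 = {a, e, f, g}  B2 = {a, c, f, g}  B3 = {a, b, f, g}  B4 = {a, c, d, f}
Tree: B1–B2, B1–B3, B2–B4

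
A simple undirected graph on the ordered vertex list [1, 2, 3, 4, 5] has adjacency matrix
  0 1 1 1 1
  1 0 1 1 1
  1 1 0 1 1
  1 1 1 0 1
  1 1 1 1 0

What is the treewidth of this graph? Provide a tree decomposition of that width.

Treewidth 4.
One optimal decomposition is:
Bags: B1 = {1, 2, 3, 4, 5}
Tree: (single bag)

With just one bag of size 5, the width is 5 − 1 = 4, so tw(G) ≤ 4. On the other hand G contains the 5-clique {1, 2, 3, 4, 5}. A clique must lie in a single bag of any decomposition, so no decomposition can have width below 4. The upper and lower bounds meet at 4, so that is the treewidth.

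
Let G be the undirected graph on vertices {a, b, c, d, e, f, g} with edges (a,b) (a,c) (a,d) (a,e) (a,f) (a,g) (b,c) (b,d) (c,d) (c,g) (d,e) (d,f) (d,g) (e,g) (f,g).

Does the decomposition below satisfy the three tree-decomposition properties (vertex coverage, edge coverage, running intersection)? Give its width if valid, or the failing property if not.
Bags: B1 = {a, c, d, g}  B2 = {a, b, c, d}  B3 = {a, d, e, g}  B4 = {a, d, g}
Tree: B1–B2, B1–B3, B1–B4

A tree decomposition must satisfy three properties: every vertex lies in some bag; for every edge, both endpoints lie together in some bag; and for every vertex, the bags containing it form a connected subtree. Here vertex f appears in no bag, so the decomposition is invalid.

No — vertex f appears in no bag.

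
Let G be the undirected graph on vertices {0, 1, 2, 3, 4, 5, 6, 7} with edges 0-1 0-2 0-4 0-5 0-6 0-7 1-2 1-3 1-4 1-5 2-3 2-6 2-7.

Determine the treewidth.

2

A width-2 tree decomposition is:
Bags: B1 = {0, 1, 2}  B2 = {0, 1, 4}  B3 = {1, 2, 3}  B4 = {0, 2, 7}  B5 = {0, 2, 6}  B6 = {0, 1, 5}
Tree: B1–B2, B1–B3, B1–B4, B1–B5, B2–B6
Every bag has size at most 3, so the width is 3 − 1 = 2 and tw(G) ≤ 2. On the other hand G contains the 3-clique {0, 1, 2}. A clique must lie in a single bag of any decomposition, so no decomposition can have width below 2. Hence tw(G) = 2 exactly.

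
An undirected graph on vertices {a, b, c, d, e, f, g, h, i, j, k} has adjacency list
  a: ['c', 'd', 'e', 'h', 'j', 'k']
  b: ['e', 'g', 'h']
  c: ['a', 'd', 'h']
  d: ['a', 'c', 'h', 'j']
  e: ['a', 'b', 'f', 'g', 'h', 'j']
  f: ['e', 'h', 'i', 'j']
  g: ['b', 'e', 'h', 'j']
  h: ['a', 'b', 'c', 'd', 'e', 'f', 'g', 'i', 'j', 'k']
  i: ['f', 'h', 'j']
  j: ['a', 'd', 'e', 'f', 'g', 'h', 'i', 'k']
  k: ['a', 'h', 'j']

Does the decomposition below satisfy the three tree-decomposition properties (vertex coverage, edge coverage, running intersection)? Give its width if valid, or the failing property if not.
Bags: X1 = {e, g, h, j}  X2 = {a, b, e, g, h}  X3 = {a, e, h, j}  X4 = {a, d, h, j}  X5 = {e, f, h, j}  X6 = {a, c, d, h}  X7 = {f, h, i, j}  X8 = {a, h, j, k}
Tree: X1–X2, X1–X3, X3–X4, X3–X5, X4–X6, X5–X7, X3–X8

No — bags containing vertex a are not connected in the tree.

A tree decomposition must satisfy three properties: every vertex lies in some bag; for every edge, both endpoints lie together in some bag; and for every vertex, the bags containing it form a connected subtree. Here bags containing vertex a are not connected in the tree, so the decomposition is invalid.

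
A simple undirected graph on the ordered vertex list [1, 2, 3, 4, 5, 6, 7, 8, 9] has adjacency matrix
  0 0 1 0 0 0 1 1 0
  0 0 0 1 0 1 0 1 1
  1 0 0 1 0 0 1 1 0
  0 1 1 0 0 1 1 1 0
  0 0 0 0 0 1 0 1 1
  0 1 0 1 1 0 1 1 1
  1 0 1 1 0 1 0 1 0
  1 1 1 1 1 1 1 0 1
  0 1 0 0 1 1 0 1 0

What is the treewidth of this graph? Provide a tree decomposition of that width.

Treewidth 3.
Bags: B1 = {4, 6, 7, 8}  B2 = {3, 4, 7, 8}  B3 = {1, 3, 7, 8}  B4 = {2, 4, 6, 8}  B5 = {2, 6, 8, 9}  B6 = {5, 6, 8, 9}
Tree: B1–B2, B2–B3, B1–B4, B4–B5, B5–B6

Every bag has size at most 4, so the width is 4 − 1 = 3 and tw(G) ≤ 3. On the other hand G contains the 4-clique {1, 3, 7, 8}. A clique must lie in a single bag of any decomposition, so no decomposition can have width below 3. The upper and lower bounds meet at 3, so that is the treewidth.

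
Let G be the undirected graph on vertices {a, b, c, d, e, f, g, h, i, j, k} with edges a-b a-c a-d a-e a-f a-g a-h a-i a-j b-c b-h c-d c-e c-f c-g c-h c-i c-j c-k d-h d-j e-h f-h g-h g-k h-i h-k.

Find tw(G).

3

A width-3 tree decomposition is:
Bags: B1 = {a, c, d, h}  B2 = {a, c, e, h}  B3 = {a, c, d, j}  B4 = {a, b, c, h}  B5 = {a, c, f, h}  B6 = {a, c, h, i}  B7 = {a, c, g, h}  B8 = {c, g, h, k}
Tree: B1–B2, B1–B3, B2–B4, B1–B5, B4–B6, B1–B7, B7–B8
Each bag holds 4 vertices, so the decomposition has width 3, which upper-bounds the treewidth. Conversely, {a, c, d, j} is a clique of size 4, and the vertices of any clique must share a bag in every tree decomposition; so some bag has ≥ 4 vertices and tw(G) ≥ 3. Hence tw(G) = 3 exactly.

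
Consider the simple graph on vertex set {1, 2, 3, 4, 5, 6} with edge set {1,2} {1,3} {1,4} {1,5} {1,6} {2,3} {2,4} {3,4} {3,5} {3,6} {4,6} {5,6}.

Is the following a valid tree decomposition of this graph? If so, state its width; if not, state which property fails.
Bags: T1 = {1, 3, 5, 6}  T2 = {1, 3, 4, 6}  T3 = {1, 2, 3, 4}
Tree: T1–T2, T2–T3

Every vertex of G appears in some bag (union = {1, 2, 3, 4, 5, 6}); every edge is covered by a bag; and for each vertex v the set of bags containing v is connected in the bag tree. The decomposition is therefore valid. The largest bag has 4 vertices, so the width is 3.

Yes; width 3.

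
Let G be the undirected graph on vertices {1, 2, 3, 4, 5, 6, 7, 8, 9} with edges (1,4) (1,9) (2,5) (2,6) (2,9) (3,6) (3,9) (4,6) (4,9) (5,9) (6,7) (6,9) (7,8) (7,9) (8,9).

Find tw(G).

A width-2 tree decomposition is:
Bags: B1 = {7, 8, 9}  B2 = {6, 7, 9}  B3 = {2, 6, 9}  B4 = {4, 6, 9}  B5 = {2, 5, 9}  B6 = {3, 6, 9}  B7 = {1, 4, 9}
Tree: B1–B2, B2–B3, B2–B4, B3–B5, B2–B6, B4–B7
Every bag has size at most 3, so the width is 3 − 1 = 2 and tw(G) ≤ 2. For the lower bound, the 3 vertices {7, 8, 9} are pairwise adjacent, and any tree decomposition puts a clique entirely inside one bag — forcing width ≥ 2. Hence tw(G) = 2 exactly.

2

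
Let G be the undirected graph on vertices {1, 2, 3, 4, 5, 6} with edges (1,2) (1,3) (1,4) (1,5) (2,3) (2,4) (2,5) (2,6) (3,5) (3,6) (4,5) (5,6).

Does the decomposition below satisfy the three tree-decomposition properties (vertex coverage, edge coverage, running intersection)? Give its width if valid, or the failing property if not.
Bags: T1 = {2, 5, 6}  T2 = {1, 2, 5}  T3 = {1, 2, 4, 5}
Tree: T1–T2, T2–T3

A tree decomposition must satisfy three properties: every vertex lies in some bag; for every edge, both endpoints lie together in some bag; and for every vertex, the bags containing it form a connected subtree. Here vertex 3 appears in no bag, so the decomposition is invalid.

No — vertex 3 appears in no bag.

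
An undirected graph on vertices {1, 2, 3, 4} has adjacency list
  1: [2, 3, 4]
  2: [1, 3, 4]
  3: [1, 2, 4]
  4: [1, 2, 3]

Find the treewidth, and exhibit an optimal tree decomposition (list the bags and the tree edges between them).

A single bag containing all 4 vertices is trivially a valid decomposition of width 3. Conversely, {1, 2, 3, 4} is a clique of size 4, and the vertices of any clique must share a bag in every tree decomposition; so some bag has ≥ 4 vertices and tw(G) ≥ 3. Combining the bounds, tw(G) = 3.

Treewidth 3.
One such decomposition:
Bags: B1 = {1, 2, 3, 4}
Tree: (single bag)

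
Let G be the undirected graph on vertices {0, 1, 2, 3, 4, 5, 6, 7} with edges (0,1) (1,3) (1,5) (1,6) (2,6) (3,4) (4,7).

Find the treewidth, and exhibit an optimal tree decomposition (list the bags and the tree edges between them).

The largest bag has 2 vertices, giving width 1; this decomposition certifies tw(G) ≤ 1. Any graph with an edge has treewidth ≥ 1, and G has the edge 5–1. Combining the bounds, tw(G) = 1.

Treewidth 1.
One such decomposition:
Bags: B1 = {1, 5}  B2 = {1, 3}  B3 = {3, 4}  B4 = {1, 6}  B5 = {0, 1}  B6 = {2, 6}  B7 = {4, 7}
Tree: B1–B2, B2–B3, B2–B4, B2–B5, B4–B6, B3–B7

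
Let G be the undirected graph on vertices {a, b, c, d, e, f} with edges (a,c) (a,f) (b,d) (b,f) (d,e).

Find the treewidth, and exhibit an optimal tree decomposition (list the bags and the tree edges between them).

Each bag holds 2 vertices, so the decomposition has width 1, which upper-bounds the treewidth. Since G has at least one edge (e.g. e–d), it is not an edgeless graph, so tw(G) ≥ 1. Combining the bounds, tw(G) = 1.

Treewidth 1.
Bags: B1 = {d, e}  B2 = {b, d}  B3 = {b, f}  B4 = {a, f}  B5 = {a, c}
Tree: B1–B2, B2–B3, B3–B4, B4–B5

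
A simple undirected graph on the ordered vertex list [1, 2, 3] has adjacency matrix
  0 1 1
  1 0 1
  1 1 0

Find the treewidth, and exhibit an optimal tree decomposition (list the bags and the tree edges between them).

A single bag containing all 3 vertices is trivially a valid decomposition of width 2. Conversely, {1, 2, 3} is a clique of size 3, and the vertices of any clique must share a bag in every tree decomposition; so some bag has ≥ 3 vertices and tw(G) ≥ 2. Hence tw(G) = 2 exactly.

Treewidth 2.
One optimal decomposition is:
Bags: B1 = {1, 2, 3}
Tree: (single bag)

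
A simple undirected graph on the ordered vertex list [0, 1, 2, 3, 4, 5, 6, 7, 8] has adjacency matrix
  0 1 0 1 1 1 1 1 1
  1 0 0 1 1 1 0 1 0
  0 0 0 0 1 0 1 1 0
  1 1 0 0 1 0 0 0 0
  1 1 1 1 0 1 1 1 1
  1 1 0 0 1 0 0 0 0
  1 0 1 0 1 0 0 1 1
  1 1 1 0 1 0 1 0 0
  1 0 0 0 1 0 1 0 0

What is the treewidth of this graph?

3

A width-3 tree decomposition is:
Bags: B1 = {0, 4, 6, 7}  B2 = {2, 4, 6, 7}  B3 = {0, 1, 4, 7}  B4 = {0, 1, 3, 4}  B5 = {0, 4, 6, 8}  B6 = {0, 1, 4, 5}
Tree: B1–B2, B1–B3, B3–B4, B1–B5, B3–B6
The largest bag has 4 vertices, giving width 3; this decomposition certifies tw(G) ≤ 3. On the other hand G contains the 4-clique {0, 4, 6, 8}. A clique must lie in a single bag of any decomposition, so no decomposition can have width below 3. Hence tw(G) = 3 exactly.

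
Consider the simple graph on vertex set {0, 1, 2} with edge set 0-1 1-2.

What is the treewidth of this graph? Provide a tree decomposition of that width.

The largest bag has 2 vertices, giving width 1; this decomposition certifies tw(G) ≤ 1. G has an edge, so its treewidth is at least 1. Hence tw(G) = 1 exactly.

Treewidth 1.
One such decomposition:
Bags: B1 = {1, 2}  B2 = {0, 1}
Tree: B1–B2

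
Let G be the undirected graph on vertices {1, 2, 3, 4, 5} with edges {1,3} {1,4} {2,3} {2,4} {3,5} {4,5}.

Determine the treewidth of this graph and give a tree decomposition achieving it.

Treewidth 2.
Bags: B1 = {1, 3, 4}  B2 = {3, 4, 5}  B3 = {2, 3, 4}
Tree: B1–B2, B2–B3

Every bag has size at most 3, so the width is 3 − 1 = 2 and tw(G) ≤ 2. Since 4–1–3–5–4 is a cycle in G, G is not acyclic. Forests are exactly the graphs of treewidth ≤ 1, so tw(G) ≥ 2. The upper and lower bounds meet at 2, so that is the treewidth.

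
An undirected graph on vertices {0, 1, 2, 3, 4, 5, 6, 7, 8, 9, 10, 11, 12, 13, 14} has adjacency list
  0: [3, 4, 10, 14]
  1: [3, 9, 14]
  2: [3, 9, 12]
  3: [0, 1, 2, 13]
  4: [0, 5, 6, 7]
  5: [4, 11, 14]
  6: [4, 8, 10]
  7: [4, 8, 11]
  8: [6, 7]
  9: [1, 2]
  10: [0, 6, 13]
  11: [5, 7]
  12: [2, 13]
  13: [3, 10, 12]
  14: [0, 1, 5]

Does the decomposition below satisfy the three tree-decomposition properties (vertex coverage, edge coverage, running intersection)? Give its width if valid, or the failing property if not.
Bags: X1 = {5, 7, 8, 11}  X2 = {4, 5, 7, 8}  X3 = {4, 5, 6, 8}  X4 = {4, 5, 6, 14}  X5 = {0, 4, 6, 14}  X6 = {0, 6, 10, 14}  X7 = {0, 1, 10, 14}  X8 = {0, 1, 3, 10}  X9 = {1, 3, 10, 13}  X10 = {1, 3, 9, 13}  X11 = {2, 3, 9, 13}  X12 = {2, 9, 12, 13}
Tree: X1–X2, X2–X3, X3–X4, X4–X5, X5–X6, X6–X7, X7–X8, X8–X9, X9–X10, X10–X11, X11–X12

Yes; width 3.

Every vertex of G appears in some bag (union = {0, 1, 2, 3, 4, 5, 6, 7, 8, 9, 10, 11, 12, 13, 14}); every edge is covered by a bag; and for each vertex v the set of bags containing v is connected in the bag tree. The decomposition is therefore valid. The largest bag has 4 vertices, so the width is 3.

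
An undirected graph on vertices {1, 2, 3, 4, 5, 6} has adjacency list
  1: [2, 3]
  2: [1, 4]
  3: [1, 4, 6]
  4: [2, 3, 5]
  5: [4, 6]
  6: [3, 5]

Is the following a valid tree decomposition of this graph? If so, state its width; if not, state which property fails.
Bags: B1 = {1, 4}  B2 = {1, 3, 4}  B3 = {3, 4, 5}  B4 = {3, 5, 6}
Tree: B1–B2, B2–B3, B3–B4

A tree decomposition must satisfy three properties: every vertex lies in some bag; for every edge, both endpoints lie together in some bag; and for every vertex, the bags containing it form a connected subtree. Here vertex 2 appears in no bag, so the decomposition is invalid.

No — vertex 2 appears in no bag.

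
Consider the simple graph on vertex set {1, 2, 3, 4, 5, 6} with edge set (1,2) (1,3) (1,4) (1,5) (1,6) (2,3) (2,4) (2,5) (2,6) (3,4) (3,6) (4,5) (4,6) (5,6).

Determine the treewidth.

4

A width-4 tree decomposition is:
Bags: B1 = {1, 2, 4, 5, 6}  B2 = {1, 2, 3, 4, 6}
Tree: B1–B2
Every bag has size at most 5, so the width is 5 − 1 = 4 and tw(G) ≤ 4. On the other hand G contains the 5-clique {1, 2, 3, 4, 6}. A clique must lie in a single bag of any decomposition, so no decomposition can have width below 4. Therefore the treewidth is 4.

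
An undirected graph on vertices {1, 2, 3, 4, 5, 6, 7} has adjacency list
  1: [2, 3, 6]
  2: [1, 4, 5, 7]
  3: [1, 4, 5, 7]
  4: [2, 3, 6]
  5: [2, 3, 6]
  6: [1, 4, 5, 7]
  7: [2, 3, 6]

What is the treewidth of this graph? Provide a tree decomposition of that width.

Each bag holds 4 vertices, so the decomposition has width 3, which upper-bounds the treewidth. For the lower bound: the 4 vertex sets {1,6}, {2,5}, {3}, {7} are disjoint, each induces a connected subgraph, and every pair is joined by at least one edge of G. Contracting each set to a single vertex therefore yields K_{4} as a minor, and since treewidth is minor-monotone, tw(G) ≥ tw(K_{4}) = 3. Therefore the treewidth is 3.

Treewidth 3.
Bags: B1 = {1, 2, 3, 6}  B2 = {2, 3, 5, 6}  B3 = {2, 3, 6, 7}  B4 = {2, 3, 4, 6}
Tree: B1–B2, B2–B3, B3–B4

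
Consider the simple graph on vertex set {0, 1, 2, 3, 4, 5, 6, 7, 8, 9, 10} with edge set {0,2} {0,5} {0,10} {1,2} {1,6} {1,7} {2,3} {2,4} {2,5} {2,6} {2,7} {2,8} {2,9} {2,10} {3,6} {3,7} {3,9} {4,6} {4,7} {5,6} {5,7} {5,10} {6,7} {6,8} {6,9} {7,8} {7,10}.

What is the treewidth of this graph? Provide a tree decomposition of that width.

Treewidth 3.
Bags: B1 = {2, 5, 6, 7}  B2 = {2, 5, 7, 10}  B3 = {1, 2, 6, 7}  B4 = {2, 4, 6, 7}  B5 = {2, 3, 6, 7}  B6 = {0, 2, 5, 10}  B7 = {2, 3, 6, 9}  B8 = {2, 6, 7, 8}
Tree: B1–B2, B1–B3, B3–B4, B4–B5, B2–B6, B5–B7, B5–B8

The largest bag has 4 vertices, giving width 3; this decomposition certifies tw(G) ≤ 3. Conversely, {0, 2, 5, 10} is a clique of size 4, and the vertices of any clique must share a bag in every tree decomposition; so some bag has ≥ 4 vertices and tw(G) ≥ 3. The upper and lower bounds meet at 3, so that is the treewidth.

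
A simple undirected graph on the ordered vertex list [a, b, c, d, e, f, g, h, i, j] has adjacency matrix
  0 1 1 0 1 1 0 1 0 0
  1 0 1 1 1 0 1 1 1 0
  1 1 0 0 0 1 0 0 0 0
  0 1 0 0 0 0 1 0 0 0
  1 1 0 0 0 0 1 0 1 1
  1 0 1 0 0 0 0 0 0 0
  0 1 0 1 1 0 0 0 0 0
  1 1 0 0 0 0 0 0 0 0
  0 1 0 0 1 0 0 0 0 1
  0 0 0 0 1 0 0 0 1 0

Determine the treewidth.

A width-2 tree decomposition is:
Bags: B1 = {a, b, h}  B2 = {a, b, c}  B3 = {a, b, e}  B4 = {b, e, i}  B5 = {b, e, g}  B6 = {e, i, j}  B7 = {b, d, g}  B8 = {a, c, f}
Tree: B1–B2, B2–B3, B3–B4, B3–B5, B4–B6, B5–B7, B2–B8
The largest bag has 3 vertices, giving width 2; this decomposition certifies tw(G) ≤ 2. On the other hand G contains the 3-clique {e, i, j}. A clique must lie in a single bag of any decomposition, so no decomposition can have width below 2. Hence tw(G) = 2 exactly.

2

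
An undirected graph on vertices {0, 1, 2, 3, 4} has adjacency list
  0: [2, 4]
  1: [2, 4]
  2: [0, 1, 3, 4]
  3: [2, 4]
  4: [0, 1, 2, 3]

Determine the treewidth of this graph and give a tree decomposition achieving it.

Treewidth 2.
Bags: B1 = {1, 2, 4}  B2 = {2, 3, 4}  B3 = {0, 2, 4}
Tree: B1–B2, B2–B3

The largest bag has 3 vertices, giving width 2; this decomposition certifies tw(G) ≤ 2. For the lower bound, the 3 vertices {0, 2, 4} are pairwise adjacent, and any tree decomposition puts a clique entirely inside one bag — forcing width ≥ 2. Hence tw(G) = 2 exactly.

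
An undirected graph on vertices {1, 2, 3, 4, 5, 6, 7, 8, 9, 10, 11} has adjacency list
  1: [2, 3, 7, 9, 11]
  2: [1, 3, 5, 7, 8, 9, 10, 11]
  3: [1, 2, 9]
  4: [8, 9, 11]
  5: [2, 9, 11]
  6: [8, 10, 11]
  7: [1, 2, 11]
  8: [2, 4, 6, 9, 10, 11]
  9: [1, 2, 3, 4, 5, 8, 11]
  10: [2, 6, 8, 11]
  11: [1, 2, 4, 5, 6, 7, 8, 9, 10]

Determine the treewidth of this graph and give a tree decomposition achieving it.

Each bag holds 4 vertices, so the decomposition has width 3, which upper-bounds the treewidth. For the lower bound, the 4 vertices {2, 8, 9, 11} are pairwise adjacent, and any tree decomposition puts a clique entirely inside one bag — forcing width ≥ 3. Combining the bounds, tw(G) = 3.

Treewidth 3.
One such decomposition:
Bags: B1 = {2, 8, 9, 11}  B2 = {1, 2, 9, 11}  B3 = {4, 8, 9, 11}  B4 = {2, 8, 10, 11}  B5 = {1, 2, 3, 9}  B6 = {6, 8, 10, 11}  B7 = {2, 5, 9, 11}  B8 = {1, 2, 7, 11}
Tree: B1–B2, B1–B3, B1–B4, B2–B5, B4–B6, B1–B7, B2–B8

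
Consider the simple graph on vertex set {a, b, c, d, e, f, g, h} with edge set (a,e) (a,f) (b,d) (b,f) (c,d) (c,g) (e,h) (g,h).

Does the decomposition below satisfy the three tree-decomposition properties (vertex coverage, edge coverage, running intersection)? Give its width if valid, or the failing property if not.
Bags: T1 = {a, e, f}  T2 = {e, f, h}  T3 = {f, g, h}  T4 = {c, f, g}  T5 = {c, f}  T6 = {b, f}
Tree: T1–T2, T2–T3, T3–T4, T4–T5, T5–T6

A tree decomposition must satisfy three properties: every vertex lies in some bag; for every edge, both endpoints lie together in some bag; and for every vertex, the bags containing it form a connected subtree. Here vertex d appears in no bag, so the decomposition is invalid.

No — vertex d appears in no bag.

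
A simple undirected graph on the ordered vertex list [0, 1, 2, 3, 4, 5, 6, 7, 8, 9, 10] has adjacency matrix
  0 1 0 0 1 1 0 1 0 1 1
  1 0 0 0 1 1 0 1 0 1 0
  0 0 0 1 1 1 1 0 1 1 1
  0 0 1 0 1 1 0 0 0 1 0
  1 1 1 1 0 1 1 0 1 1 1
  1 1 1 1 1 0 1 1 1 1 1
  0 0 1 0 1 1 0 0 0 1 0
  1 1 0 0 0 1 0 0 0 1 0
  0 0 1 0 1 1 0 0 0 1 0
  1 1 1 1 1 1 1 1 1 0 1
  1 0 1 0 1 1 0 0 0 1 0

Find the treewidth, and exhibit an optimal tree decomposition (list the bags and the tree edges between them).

Every bag has size at most 5, so the width is 5 − 1 = 4 and tw(G) ≤ 4. For the lower bound, the 5 vertices {0, 1, 4, 5, 9} are pairwise adjacent, and any tree decomposition puts a clique entirely inside one bag — forcing width ≥ 4. Hence tw(G) = 4 exactly.

Treewidth 4.
Bags: B1 = {2, 4, 5, 9, 10}  B2 = {2, 4, 5, 6, 9}  B3 = {0, 4, 5, 9, 10}  B4 = {2, 4, 5, 8, 9}  B5 = {0, 1, 4, 5, 9}  B6 = {0, 1, 5, 7, 9}  B7 = {2, 3, 4, 5, 9}
Tree: B1–B2, B1–B3, B1–B4, B3–B5, B5–B6, B2–B7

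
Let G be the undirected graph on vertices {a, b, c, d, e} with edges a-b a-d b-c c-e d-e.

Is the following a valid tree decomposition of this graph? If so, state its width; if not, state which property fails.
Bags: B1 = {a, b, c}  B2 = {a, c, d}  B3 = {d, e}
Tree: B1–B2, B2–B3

No — edge (c,e) lies in no bag.

A tree decomposition must satisfy three properties: every vertex lies in some bag; for every edge, both endpoints lie together in some bag; and for every vertex, the bags containing it form a connected subtree. Here edge (c,e) lies in no bag, so the decomposition is invalid.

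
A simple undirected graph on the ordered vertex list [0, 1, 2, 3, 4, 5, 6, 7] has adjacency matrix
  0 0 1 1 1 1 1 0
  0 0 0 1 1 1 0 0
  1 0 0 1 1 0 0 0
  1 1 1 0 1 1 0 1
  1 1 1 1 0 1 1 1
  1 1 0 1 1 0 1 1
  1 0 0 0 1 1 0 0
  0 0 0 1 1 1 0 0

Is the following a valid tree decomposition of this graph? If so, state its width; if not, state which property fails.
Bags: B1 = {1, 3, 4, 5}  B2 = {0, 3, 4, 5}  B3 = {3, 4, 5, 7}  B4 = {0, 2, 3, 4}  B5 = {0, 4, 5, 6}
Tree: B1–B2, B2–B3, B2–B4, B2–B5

Checking the three conditions: (i) the bags cover all of {0, 1, 2, 3, 4, 5, 6, 7}; (ii) for each edge, some bag contains both endpoints; (iii) the bags containing any fixed vertex form a subtree. All hold, so the decomposition is valid with width 4 − 1 = 3.

Yes; width 3.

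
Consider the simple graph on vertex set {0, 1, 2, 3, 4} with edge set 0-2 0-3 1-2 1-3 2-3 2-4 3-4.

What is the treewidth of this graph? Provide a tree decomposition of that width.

Every bag has size at most 3, so the width is 3 − 1 = 2 and tw(G) ≤ 2. Conversely, {0, 2, 3} is a clique of size 3, and the vertices of any clique must share a bag in every tree decomposition; so some bag has ≥ 3 vertices and tw(G) ≥ 2. Combining the bounds, tw(G) = 2.

Treewidth 2.
One optimal decomposition is:
Bags: B1 = {2, 3, 4}  B2 = {0, 2, 3}  B3 = {1, 2, 3}
Tree: B1–B2, B2–B3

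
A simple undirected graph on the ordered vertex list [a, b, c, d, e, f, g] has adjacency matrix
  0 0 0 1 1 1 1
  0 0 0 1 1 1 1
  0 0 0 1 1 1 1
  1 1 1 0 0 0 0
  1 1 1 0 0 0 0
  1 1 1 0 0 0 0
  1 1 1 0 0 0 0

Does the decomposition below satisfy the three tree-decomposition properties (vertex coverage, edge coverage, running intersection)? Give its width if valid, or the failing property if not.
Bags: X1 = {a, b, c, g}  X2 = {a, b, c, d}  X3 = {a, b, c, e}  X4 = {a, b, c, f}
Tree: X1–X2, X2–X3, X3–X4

Vertex coverage: the bags together contain {a, b, c, d, e, f, g}, the full vertex set. Edge coverage: each edge of G has both endpoints in at least one bag. Running intersection: for every vertex, the bags containing it form a connected subtree. All three properties hold, so this is a valid tree decomposition of width max|bag| − 1 = 3, and hence tw(G) ≤ 3.

Yes; width 3.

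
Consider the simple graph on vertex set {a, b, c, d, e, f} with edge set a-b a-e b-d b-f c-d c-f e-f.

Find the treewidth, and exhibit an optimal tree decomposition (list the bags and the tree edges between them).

The largest bag has 3 vertices, giving width 2; this decomposition certifies tw(G) ≤ 2. For the lower bound, G contains the cycle e–a–b–f–e, so G is not a forest; only forests have treewidth ≤ 1, hence tw(G) ≥ 2. The upper and lower bounds meet at 2, so that is the treewidth.

Treewidth 2.
Bags: B1 = {a, e, f}  B2 = {a, b, f}  B3 = {b, c, f}  B4 = {b, c, d}
Tree: B1–B2, B2–B3, B3–B4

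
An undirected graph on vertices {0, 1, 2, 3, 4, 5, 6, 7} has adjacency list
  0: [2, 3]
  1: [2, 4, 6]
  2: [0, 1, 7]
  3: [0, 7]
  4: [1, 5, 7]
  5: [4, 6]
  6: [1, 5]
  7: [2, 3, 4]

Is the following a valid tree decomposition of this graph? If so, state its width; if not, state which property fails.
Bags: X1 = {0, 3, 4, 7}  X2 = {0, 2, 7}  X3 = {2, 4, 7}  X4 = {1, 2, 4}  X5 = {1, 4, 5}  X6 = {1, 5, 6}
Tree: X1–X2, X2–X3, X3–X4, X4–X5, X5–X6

No — bags containing vertex 4 are not connected in the tree.

A tree decomposition must satisfy three properties: every vertex lies in some bag; for every edge, both endpoints lie together in some bag; and for every vertex, the bags containing it form a connected subtree. Here bags containing vertex 4 are not connected in the tree, so the decomposition is invalid.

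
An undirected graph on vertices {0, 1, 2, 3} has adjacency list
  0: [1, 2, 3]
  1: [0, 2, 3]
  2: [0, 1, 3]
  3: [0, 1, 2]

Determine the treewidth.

A width-3 tree decomposition is:
Bags: B1 = {0, 1, 2, 3}
Tree: (single bag)
With just one bag of size 4, the width is 4 − 1 = 3, so tw(G) ≤ 3. On the other hand G contains the 4-clique {0, 1, 2, 3}. A clique must lie in a single bag of any decomposition, so no decomposition can have width below 3. Therefore the treewidth is 3.

3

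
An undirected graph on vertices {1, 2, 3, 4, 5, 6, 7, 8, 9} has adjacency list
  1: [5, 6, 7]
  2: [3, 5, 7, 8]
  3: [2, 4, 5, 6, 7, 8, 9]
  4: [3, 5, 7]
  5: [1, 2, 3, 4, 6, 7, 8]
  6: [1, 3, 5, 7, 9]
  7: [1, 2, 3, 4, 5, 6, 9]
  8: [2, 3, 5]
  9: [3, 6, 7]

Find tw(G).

A width-3 tree decomposition is:
Bags: B1 = {3, 6, 7, 9}  B2 = {3, 5, 6, 7}  B3 = {1, 5, 6, 7}  B4 = {3, 4, 5, 7}  B5 = {2, 3, 5, 7}  B6 = {2, 3, 5, 8}
Tree: B1–B2, B2–B3, B2–B4, B2–B5, B5–B6
Every bag has size at most 4, so the width is 4 − 1 = 3 and tw(G) ≤ 3. Conversely, {1, 5, 6, 7} is a clique of size 4, and the vertices of any clique must share a bag in every tree decomposition; so some bag has ≥ 4 vertices and tw(G) ≥ 3. Combining the bounds, tw(G) = 3.

3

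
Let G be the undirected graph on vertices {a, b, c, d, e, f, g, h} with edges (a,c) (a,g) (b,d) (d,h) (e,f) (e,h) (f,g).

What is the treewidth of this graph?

A width-1 tree decomposition is:
Bags: B1 = {a, c}  B2 = {a, g}  B3 = {f, g}  B4 = {e, f}  B5 = {e, h}  B6 = {d, h}  B7 = {b, d}
Tree: B1–B2, B2–B3, B3–B4, B4–B5, B5–B6, B6–B7
Every bag has size at most 2, so the width is 2 − 1 = 1 and tw(G) ≤ 1. G has an edge, so its treewidth is at least 1. Hence tw(G) = 1 exactly.

1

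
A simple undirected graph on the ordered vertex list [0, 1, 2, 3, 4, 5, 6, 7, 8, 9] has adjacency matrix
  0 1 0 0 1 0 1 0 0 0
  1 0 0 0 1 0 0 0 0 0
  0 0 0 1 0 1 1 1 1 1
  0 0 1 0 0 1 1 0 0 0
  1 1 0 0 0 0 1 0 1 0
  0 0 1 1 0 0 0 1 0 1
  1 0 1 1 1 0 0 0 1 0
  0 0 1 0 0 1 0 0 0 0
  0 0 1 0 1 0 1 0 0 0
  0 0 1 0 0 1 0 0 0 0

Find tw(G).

A width-2 tree decomposition is:
Bags: B1 = {0, 4, 6}  B2 = {4, 6, 8}  B3 = {2, 6, 8}  B4 = {0, 1, 4}  B5 = {2, 3, 6}  B6 = {2, 3, 5}  B7 = {2, 5, 7}  B8 = {2, 5, 9}
Tree: B1–B2, B2–B3, B1–B4, B3–B5, B5–B6, B6–B7, B7–B8
Every bag has size at most 3, so the width is 3 − 1 = 2 and tw(G) ≤ 2. Conversely, {0, 1, 4} is a clique of size 3, and the vertices of any clique must share a bag in every tree decomposition; so some bag has ≥ 3 vertices and tw(G) ≥ 2. Combining the bounds, tw(G) = 2.

2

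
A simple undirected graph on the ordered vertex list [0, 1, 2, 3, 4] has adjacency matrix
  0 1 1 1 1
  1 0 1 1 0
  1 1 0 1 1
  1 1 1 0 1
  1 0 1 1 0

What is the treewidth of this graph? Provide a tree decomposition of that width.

Treewidth 3.
One optimal decomposition is:
Bags: B1 = {0, 1, 2, 3}  B2 = {0, 2, 3, 4}
Tree: B1–B2

Every bag has size at most 4, so the width is 4 − 1 = 3 and tw(G) ≤ 3. On the other hand G contains the 4-clique {0, 1, 2, 3}. A clique must lie in a single bag of any decomposition, so no decomposition can have width below 3. Therefore the treewidth is 3.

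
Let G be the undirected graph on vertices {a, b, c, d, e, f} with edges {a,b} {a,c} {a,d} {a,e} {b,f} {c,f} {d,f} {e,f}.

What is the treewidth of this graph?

A width-2 tree decomposition is:
Bags: B1 = {a, d, f}  B2 = {a, c, f}  B3 = {a, b, f}  B4 = {a, e, f}
Tree: B1–B2, B2–B3, B3–B4
The largest bag has 3 vertices, giving width 2; this decomposition certifies tw(G) ≤ 2. For the lower bound, G contains the cycle a–d–f–c–a, so G is not a forest; only forests have treewidth ≤ 1, hence tw(G) ≥ 2. Combining the bounds, tw(G) = 2.

2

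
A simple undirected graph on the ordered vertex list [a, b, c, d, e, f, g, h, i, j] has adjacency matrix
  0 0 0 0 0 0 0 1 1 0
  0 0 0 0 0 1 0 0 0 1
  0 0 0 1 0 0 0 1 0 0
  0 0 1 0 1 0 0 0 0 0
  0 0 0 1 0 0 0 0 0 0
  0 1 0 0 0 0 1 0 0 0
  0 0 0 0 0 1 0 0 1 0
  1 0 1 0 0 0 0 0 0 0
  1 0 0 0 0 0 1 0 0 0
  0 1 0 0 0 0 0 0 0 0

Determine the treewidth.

1

A width-1 tree decomposition is:
Bags: B1 = {d, e}  B2 = {c, d}  B3 = {c, h}  B4 = {a, h}  B5 = {a, i}  B6 = {g, i}  B7 = {f, g}  B8 = {b, f}  B9 = {b, j}
Tree: B1–B2, B2–B3, B3–B4, B4–B5, B5–B6, B6–B7, B7–B8, B8–B9
The largest bag has 2 vertices, giving width 1; this decomposition certifies tw(G) ≤ 1. Since G has at least one edge (e.g. e–d), it is not an edgeless graph, so tw(G) ≥ 1. Therefore the treewidth is 1.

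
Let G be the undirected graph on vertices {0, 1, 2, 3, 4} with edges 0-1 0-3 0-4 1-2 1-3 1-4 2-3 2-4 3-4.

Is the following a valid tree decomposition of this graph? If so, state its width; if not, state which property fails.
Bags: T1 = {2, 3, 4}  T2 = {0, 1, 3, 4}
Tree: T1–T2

No — edge (1,2) lies in no bag.

A tree decomposition must satisfy three properties: every vertex lies in some bag; for every edge, both endpoints lie together in some bag; and for every vertex, the bags containing it form a connected subtree. Here edge (1,2) lies in no bag, so the decomposition is invalid.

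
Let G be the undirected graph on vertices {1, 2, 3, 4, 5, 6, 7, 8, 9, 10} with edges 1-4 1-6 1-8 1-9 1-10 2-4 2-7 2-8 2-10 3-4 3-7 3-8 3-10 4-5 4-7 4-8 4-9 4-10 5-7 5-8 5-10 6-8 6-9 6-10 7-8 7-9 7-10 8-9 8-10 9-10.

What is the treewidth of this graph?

4

A width-4 tree decomposition is:
Bags: B1 = {4, 7, 8, 9, 10}  B2 = {1, 4, 8, 9, 10}  B3 = {3, 4, 7, 8, 10}  B4 = {1, 6, 8, 9, 10}  B5 = {4, 5, 7, 8, 10}  B6 = {2, 4, 7, 8, 10}
Tree: B1–B2, B1–B3, B2–B4, B3–B5, B3–B6
Every bag has size at most 5, so the width is 5 − 1 = 4 and tw(G) ≤ 4. For the lower bound, the 5 vertices {1, 4, 8, 9, 10} are pairwise adjacent, and any tree decomposition puts a clique entirely inside one bag — forcing width ≥ 4. Combining the bounds, tw(G) = 4.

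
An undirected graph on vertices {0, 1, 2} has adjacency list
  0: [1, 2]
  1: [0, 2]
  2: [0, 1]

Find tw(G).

2

A width-2 tree decomposition is:
Bags: B1 = {0, 1, 2}
Tree: (single bag)
With just one bag of size 3, the width is 3 − 1 = 2, so tw(G) ≤ 2. Conversely, {0, 1, 2} is a clique of size 3, and the vertices of any clique must share a bag in every tree decomposition; so some bag has ≥ 3 vertices and tw(G) ≥ 2. Hence tw(G) = 2 exactly.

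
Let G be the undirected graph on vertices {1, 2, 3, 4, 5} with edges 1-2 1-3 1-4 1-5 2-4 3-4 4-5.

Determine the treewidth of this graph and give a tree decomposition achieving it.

The largest bag has 3 vertices, giving width 2; this decomposition certifies tw(G) ≤ 2. Conversely, {1, 2, 4} is a clique of size 3, and the vertices of any clique must share a bag in every tree decomposition; so some bag has ≥ 3 vertices and tw(G) ≥ 2. Hence tw(G) = 2 exactly.

Treewidth 2.
One such decomposition:
Bags: B1 = {1, 3, 4}  B2 = {1, 2, 4}  B3 = {1, 4, 5}
Tree: B1–B2, B2–B3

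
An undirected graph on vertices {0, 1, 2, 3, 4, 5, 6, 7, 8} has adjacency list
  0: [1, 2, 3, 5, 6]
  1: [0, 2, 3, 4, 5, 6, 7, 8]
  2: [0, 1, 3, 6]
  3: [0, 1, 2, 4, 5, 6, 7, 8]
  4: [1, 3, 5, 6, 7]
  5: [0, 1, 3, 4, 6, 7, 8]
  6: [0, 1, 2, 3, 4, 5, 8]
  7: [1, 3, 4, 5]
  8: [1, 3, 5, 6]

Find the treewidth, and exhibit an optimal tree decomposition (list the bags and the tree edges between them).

Each bag holds 5 vertices, so the decomposition has width 4, which upper-bounds the treewidth. For the lower bound, the 5 vertices {0, 1, 2, 3, 6} are pairwise adjacent, and any tree decomposition puts a clique entirely inside one bag — forcing width ≥ 4. Hence tw(G) = 4 exactly.

Treewidth 4.
Bags: B1 = {0, 1, 3, 5, 6}  B2 = {0, 1, 2, 3, 6}  B3 = {1, 3, 4, 5, 6}  B4 = {1, 3, 4, 5, 7}  B5 = {1, 3, 5, 6, 8}
Tree: B1–B2, B1–B3, B3–B4, B3–B5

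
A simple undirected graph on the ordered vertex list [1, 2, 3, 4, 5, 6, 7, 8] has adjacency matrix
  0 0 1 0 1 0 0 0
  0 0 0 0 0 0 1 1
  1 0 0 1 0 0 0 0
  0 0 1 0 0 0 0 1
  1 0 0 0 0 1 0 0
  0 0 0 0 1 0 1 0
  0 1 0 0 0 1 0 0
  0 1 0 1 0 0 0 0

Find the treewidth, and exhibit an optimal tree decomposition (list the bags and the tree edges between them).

Treewidth 2.
Bags: B1 = {2, 7, 8}  B2 = {4, 7, 8}  B3 = {3, 4, 7}  B4 = {1, 3, 7}  B5 = {1, 5, 7}  B6 = {5, 6, 7}
Tree: B1–B2, B2–B3, B3–B4, B4–B5, B5–B6

Every bag has size at most 3, so the width is 3 − 1 = 2 and tw(G) ≤ 2. The edges 7–2–8–4–3–1–5–6–7 form a cycle, so G is not a tree and its treewidth is at least 2. Therefore the treewidth is 2.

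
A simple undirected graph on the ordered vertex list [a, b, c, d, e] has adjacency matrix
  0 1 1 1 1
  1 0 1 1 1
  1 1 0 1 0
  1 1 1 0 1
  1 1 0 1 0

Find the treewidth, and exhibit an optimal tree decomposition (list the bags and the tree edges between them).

Treewidth 3.
Bags: B1 = {a, b, c, d}  B2 = {a, b, d, e}
Tree: B1–B2

Every bag has size at most 4, so the width is 4 − 1 = 3 and tw(G) ≤ 3. For the lower bound, the 4 vertices {a, b, d, e} are pairwise adjacent, and any tree decomposition puts a clique entirely inside one bag — forcing width ≥ 3. Hence tw(G) = 3 exactly.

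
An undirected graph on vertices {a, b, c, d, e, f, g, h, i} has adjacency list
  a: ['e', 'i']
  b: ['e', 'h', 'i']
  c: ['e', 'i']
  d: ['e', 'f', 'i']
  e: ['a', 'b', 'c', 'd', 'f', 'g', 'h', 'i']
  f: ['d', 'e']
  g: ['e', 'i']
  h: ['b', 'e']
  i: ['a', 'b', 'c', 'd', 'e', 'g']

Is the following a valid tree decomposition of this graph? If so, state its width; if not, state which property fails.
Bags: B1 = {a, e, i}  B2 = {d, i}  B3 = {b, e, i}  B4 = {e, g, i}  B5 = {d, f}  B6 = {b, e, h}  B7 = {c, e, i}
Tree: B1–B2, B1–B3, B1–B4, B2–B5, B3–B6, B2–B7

A tree decomposition must satisfy three properties: every vertex lies in some bag; for every edge, both endpoints lie together in some bag; and for every vertex, the bags containing it form a connected subtree. Here edge (e,d) lies in no bag, so the decomposition is invalid.

No — edge (e,d) lies in no bag.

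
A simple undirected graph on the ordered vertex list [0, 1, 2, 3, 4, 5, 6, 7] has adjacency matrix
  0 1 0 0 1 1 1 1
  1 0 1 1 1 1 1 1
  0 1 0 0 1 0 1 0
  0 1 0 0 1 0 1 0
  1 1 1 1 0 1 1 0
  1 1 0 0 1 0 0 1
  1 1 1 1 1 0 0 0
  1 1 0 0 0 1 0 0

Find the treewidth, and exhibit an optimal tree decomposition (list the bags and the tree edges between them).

Every bag has size at most 4, so the width is 4 − 1 = 3 and tw(G) ≤ 3. Conversely, {0, 1, 4, 5} is a clique of size 4, and the vertices of any clique must share a bag in every tree decomposition; so some bag has ≥ 4 vertices and tw(G) ≥ 3. Hence tw(G) = 3 exactly.

Treewidth 3.
Bags: B1 = {0, 1, 4, 5}  B2 = {0, 1, 4, 6}  B3 = {0, 1, 5, 7}  B4 = {1, 3, 4, 6}  B5 = {1, 2, 4, 6}
Tree: B1–B2, B1–B3, B2–B4, B2–B5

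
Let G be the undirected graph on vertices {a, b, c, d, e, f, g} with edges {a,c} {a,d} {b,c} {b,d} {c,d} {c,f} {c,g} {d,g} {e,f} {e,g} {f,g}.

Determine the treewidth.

2

A width-2 tree decomposition is:
Bags: B1 = {c, d, g}  B2 = {a, c, d}  B3 = {c, f, g}  B4 = {e, f, g}  B5 = {b, c, d}
Tree: B1–B2, B1–B3, B3–B4, B2–B5
Each bag holds 3 vertices, so the decomposition has width 2, which upper-bounds the treewidth. For the lower bound, the 3 vertices {e, f, g} are pairwise adjacent, and any tree decomposition puts a clique entirely inside one bag — forcing width ≥ 2. The upper and lower bounds meet at 2, so that is the treewidth.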